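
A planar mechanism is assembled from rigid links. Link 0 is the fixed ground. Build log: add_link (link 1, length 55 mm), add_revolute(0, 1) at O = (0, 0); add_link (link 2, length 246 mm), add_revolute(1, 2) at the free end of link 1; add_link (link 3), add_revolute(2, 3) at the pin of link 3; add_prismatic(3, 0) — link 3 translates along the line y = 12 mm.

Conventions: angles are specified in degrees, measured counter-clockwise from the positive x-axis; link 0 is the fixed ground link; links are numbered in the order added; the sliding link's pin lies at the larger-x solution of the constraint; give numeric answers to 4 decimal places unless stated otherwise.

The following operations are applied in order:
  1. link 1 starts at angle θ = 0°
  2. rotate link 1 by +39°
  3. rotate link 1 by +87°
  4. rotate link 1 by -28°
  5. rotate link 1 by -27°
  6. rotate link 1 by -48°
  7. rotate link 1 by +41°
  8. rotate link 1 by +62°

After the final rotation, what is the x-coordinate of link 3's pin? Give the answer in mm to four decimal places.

geometry: r = 55 mm, L = 246 mm, e = 12 mm; θ starts at 0°
rotate link 1 by +39°: θ ← 0° +39° = 39°
rotate link 1 by +87°: θ ← 39° +87° = 126°
rotate link 1 by -28°: θ ← 126° -28° = 98°
rotate link 1 by -27°: θ ← 98° -27° = 71°
rotate link 1 by -48°: θ ← 71° -48° = 23°
rotate link 1 by +41°: θ ← 23° +41° = 64°
rotate link 1 by +62°: θ ← 64° +62° = 126°
crank pin P = (r cos θ, r sin θ) = (-32.328189, 44.495935)
h = r sin θ − e = 44.495935 − 12 = 32.495935
x = r cos θ + √(L² − h²) = -32.328189 + 243.844242 = 211.516053

211.5161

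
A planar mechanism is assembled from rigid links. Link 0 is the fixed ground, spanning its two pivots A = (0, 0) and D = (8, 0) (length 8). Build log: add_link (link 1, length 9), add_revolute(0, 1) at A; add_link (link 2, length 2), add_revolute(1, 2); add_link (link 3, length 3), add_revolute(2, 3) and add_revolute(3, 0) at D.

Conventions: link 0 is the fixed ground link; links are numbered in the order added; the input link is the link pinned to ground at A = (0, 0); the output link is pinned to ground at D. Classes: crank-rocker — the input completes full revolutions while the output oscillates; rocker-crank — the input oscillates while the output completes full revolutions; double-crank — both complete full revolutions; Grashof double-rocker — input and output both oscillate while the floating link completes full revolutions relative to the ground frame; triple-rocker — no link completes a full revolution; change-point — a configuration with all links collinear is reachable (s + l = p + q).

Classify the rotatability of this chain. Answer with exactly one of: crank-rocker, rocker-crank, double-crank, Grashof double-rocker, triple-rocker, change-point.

lengths: ground=8, input=9, coupler=2, output=3
sorted: s=2 (shortest), l=9 (longest), p+q=11
s + l = 11 vs p + q = 11
s + l = p + q → change-point (collinear configuration reachable)

change-point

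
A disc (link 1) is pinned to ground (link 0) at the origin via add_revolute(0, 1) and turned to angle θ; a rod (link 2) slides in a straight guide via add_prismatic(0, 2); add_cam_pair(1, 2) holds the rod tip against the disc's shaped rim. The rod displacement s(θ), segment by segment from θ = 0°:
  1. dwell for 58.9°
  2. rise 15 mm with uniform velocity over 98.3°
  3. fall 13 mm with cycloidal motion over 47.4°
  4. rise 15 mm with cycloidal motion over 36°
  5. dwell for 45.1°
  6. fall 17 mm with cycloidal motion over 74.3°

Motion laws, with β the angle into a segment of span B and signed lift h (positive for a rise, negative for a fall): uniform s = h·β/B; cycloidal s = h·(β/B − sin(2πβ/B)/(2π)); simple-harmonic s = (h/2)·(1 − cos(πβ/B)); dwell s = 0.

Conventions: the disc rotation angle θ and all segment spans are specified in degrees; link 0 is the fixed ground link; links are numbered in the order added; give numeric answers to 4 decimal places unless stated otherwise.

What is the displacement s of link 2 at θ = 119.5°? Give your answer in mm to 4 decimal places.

segment 1 (0° to 58.9°, dwell): s unchanged at 0.0000
θ = 119.5° falls in segment 2 (58.9° to 157.2°, uniform, h = 15): β = 119.5 − 58.9 = 60.6°, B = 98.3°; Δs = 15·60.6/98.3 = 9.2472; s = 0.0000 + 9.2472 = 9.2472

9.2472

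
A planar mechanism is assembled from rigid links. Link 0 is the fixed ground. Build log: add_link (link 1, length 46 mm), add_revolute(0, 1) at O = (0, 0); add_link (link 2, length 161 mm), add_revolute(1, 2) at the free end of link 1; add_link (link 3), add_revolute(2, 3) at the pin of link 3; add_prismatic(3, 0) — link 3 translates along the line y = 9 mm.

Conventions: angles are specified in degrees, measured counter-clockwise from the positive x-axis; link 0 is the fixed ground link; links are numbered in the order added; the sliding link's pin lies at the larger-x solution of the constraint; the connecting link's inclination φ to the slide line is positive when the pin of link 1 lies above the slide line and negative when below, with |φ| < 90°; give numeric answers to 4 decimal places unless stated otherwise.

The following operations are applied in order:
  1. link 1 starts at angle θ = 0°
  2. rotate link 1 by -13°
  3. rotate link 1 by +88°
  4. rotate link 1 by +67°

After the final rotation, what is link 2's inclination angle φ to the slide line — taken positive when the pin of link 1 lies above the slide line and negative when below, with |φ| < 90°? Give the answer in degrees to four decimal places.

geometry: r = 46 mm, L = 161 mm, e = 9 mm; θ starts at 0°
rotate link 1 by -13°: θ ← 0° -13° = -13°
rotate link 1 by +88°: θ ← -13° +88° = 75°
rotate link 1 by +67°: θ ← 75° +67° = 142°
h = r sin θ − e = 28.320428 − 9 = 19.320428
sin φ = h / L = 19.320428 / 161 = 0.12000266
φ = arcsin(0.12000266) = 6.892256°

6.8923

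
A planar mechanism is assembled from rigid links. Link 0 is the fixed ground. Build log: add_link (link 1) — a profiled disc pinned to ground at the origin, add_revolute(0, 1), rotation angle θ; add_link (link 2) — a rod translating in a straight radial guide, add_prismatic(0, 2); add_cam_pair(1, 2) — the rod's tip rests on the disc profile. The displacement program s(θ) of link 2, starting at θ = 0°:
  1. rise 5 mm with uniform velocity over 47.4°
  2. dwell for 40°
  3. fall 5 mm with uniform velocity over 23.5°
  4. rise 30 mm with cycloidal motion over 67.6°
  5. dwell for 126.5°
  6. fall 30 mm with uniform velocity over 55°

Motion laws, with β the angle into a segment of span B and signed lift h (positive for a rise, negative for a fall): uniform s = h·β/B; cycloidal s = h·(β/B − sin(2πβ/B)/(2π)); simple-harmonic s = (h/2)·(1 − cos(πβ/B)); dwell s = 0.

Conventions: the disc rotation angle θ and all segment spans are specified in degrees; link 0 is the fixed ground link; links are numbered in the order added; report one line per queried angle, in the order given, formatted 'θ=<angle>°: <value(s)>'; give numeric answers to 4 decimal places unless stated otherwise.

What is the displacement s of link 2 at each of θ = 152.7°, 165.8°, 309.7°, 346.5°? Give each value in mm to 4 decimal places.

seg 1 [0°–47.4°] uniform, h=5: full span → s += 5 → s = 5.0000
seg 2 [47.4°–87.4°] dwell: s stays 5.0000
seg 3 [87.4°–110.9°] uniform, h=-5: full span → s += -5 → s = 0.0000
seg 4 [110.9°–178.5°] cycloidal, h=30: θ=152.7° here. β=41.8, B=67.6. 30·(0.6183 − sin(2π·0.6183)/(2π)) = 21.7824 → s = 21.7824
seg 4 [110.9°–178.5°] cycloidal, h=30: θ=165.8° here. β=54.9, B=67.6. 30·(0.8121 − sin(2π·0.8121)/(2π)) = 28.7793 → s = 28.7793
seg 4 [110.9°–178.5°] cycloidal, h=30: full span → s += 30 → s = 30.0000
seg 5 [178.5°–305°] dwell: s stays 30.0000
seg 6 [305°–360°] uniform, h=-30: θ=309.7° here. β=4.7, B=55. -30·4.7/55 = -2.5636 → s = 27.4364
seg 6 [305°–360°] uniform, h=-30: θ=346.5° here. β=41.5, B=55. -30·41.5/55 = -22.6364 → s = 7.3636

θ=152.7°: 21.7824
θ=165.8°: 28.7793
θ=309.7°: 27.4364
θ=346.5°: 7.3636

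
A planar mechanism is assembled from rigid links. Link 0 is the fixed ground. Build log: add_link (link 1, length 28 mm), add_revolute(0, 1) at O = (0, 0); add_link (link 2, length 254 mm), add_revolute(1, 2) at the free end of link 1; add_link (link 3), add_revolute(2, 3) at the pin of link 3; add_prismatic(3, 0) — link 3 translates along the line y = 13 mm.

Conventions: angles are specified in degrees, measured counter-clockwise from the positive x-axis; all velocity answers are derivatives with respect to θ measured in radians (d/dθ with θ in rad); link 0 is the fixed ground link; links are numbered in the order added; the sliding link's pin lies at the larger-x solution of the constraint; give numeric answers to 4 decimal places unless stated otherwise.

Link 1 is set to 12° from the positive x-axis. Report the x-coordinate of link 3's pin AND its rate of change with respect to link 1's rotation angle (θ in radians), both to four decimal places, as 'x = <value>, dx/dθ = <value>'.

geometry: r = 28 mm, L = 254 mm, e = 13 mm
crank pin P = (r cos θ, r sin θ) = (27.388133, 5.821527)
h = r sin θ − e = 5.821527 − 13 = -7.178473
x = r cos θ + √(L² − h²) = 27.388133 + 253.898542 = 281.286675
dx/dθ = −r sin θ − h·r cos θ/√(L² − h²) (θ in radians; h = -7.178473) = -5.047183

x = 281.2867, dx/dθ = -5.0472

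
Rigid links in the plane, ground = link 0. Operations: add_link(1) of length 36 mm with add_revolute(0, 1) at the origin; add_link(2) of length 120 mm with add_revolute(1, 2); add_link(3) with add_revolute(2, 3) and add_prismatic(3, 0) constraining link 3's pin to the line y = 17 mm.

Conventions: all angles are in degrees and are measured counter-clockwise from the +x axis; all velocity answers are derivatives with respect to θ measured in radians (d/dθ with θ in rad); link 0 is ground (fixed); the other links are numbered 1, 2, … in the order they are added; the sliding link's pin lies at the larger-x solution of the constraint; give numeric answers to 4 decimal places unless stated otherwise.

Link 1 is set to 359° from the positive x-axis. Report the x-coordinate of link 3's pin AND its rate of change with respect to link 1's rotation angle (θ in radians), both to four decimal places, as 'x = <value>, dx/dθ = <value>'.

geometry: r = 36 mm, L = 120 mm, e = 17 mm
crank pin P = (r cos θ, r sin θ) = (35.994517, -0.628287)
h = r sin θ − e = -0.628287 − 17 = -17.628287
x = r cos θ + √(L² − h²) = 35.994517 + 118.698119 = 154.692636
dx/dθ = −r sin θ − h·r cos θ/√(L² − h²) (θ in radians; h = -17.628287) = 5.973962

x = 154.6926, dx/dθ = 5.9740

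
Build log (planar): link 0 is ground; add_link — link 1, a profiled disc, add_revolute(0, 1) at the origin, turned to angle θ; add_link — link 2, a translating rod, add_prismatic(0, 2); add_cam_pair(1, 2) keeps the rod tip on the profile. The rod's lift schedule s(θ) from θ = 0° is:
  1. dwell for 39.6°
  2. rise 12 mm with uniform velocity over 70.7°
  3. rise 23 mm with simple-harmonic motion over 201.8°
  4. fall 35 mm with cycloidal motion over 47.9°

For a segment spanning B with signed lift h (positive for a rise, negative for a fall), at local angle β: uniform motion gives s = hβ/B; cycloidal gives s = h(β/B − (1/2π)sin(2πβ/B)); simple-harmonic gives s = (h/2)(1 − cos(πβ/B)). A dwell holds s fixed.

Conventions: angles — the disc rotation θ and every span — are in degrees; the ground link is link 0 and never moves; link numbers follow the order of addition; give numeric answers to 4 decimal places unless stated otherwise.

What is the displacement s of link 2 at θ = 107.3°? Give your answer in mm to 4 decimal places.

seg 1 [0°–39.6°] dwell: s stays 0.0000
seg 2 [39.6°–110.3°] uniform, h=12: θ=107.3° here. β=67.7, B=70.7. 12·67.7/70.7 = 11.4908 → s = 11.4908

11.4908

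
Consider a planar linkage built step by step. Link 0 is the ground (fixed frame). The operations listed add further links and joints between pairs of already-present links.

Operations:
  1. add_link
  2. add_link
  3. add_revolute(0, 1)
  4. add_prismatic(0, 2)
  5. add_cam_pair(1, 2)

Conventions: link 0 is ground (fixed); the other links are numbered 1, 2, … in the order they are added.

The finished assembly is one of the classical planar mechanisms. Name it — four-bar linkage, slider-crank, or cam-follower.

links: 3 (incl. ground); joints: 1 revolute, 1 prismatic, 1 higher (cam) pair, forming one closed loop
3 links, revolute + prismatic + higher pair in one loop → cam-follower

cam-follower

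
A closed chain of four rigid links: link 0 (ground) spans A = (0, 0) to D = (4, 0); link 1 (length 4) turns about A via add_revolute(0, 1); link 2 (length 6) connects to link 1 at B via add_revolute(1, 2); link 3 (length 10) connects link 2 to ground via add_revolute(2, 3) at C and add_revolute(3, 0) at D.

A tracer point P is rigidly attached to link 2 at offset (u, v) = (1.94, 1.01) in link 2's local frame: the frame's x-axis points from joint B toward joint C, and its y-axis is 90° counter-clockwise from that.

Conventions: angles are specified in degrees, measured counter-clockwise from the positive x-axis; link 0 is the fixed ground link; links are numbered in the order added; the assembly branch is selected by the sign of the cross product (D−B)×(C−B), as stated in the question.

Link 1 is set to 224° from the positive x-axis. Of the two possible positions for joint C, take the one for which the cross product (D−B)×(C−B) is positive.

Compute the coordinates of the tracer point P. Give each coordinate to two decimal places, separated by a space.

A=(0,0), D=(4.00,0)
B = A + 4.00·(cos224°, sin224°) = (-2.8774, -2.7786)
|BD| = 7.4175
circle(B,6.00) ∩ circle(D,10.00): a=-0.6054, h=5.9694
  candidates: C₊=(-5.6748,2.5293) cross=44.278; C₋=(-1.2025,-8.5401) cross=-44.278
  branch + wants cross > 0 → take C=(-5.6748,2.5293) (cross=44.278)
ex = (C−B)/|BC| = (-0.4662,0.8847); ey = (-0.8847,-0.4662)
P = B + 1.94·ex + 1.01·ey = (-4.6754,-1.5333)

-4.68 -1.53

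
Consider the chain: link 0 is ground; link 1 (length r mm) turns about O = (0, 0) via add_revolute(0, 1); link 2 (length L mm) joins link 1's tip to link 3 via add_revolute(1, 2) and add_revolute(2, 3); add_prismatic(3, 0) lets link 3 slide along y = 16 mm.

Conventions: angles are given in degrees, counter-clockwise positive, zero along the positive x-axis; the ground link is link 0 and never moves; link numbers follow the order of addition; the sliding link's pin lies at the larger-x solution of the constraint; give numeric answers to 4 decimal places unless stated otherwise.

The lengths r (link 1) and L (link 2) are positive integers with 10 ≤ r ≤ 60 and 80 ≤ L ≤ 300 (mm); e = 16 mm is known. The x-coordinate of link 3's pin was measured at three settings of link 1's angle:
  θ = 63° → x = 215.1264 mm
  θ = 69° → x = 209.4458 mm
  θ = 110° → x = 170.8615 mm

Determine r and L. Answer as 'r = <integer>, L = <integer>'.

constraint per measurement: (x − r cos θ)² + (r sin θ − e)² = L²
subtracting the θ₁ and θ₂ equations cancels the r² and L² terms:
r = (x₁² − x₂²) / (2[(x₁cos θ₁ + e sin θ₁) − (x₂cos θ₂ + e sin θ₂)]) = 55.0005 → r = 55
L² = (x₁ − r cos θ₁)² + (r sin θ₁ − e)² = 37249.0089 → L = 193.0000 → L = 193
check at θ₃=110°: x = 170.8615 (printed 170.8615) ✓

r = 55, L = 193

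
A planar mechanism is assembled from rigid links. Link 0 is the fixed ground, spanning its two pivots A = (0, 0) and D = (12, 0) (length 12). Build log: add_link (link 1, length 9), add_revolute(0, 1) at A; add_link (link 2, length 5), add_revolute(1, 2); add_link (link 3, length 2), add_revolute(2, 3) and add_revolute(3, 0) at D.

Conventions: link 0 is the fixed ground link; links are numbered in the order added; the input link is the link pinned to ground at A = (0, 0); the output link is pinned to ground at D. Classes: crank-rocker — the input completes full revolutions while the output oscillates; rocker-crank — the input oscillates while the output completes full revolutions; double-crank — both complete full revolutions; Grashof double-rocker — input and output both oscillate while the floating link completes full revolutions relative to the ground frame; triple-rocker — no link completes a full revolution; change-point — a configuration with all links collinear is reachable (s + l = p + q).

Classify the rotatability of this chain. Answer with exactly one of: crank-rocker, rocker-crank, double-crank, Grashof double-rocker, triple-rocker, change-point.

lengths: ground=12, input=9, coupler=5, output=2
sorted: s=2 (shortest), l=12 (longest), p+q=14
s + l = 14 vs p + q = 14
s + l = p + q → change-point (collinear configuration reachable)

change-point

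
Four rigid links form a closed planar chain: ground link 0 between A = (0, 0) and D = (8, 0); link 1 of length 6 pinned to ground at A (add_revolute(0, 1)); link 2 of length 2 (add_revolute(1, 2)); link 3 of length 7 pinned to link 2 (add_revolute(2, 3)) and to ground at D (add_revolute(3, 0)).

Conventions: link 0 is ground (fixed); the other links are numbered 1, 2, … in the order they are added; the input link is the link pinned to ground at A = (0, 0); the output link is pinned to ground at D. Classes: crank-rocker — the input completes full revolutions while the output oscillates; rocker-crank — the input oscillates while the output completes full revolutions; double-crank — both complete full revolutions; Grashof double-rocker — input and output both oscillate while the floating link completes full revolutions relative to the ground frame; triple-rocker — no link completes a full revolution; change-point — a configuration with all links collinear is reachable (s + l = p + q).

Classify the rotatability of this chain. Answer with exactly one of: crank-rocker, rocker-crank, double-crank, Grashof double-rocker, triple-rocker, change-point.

lengths: ground=8, input=6, coupler=2, output=7
sorted: s=2 (shortest), l=8 (longest), p+q=13
s + l = 10 vs p + q = 13
s + l < p + q (Grashof) with shortest = coupler link → Grashof double-rocker

Grashof double-rocker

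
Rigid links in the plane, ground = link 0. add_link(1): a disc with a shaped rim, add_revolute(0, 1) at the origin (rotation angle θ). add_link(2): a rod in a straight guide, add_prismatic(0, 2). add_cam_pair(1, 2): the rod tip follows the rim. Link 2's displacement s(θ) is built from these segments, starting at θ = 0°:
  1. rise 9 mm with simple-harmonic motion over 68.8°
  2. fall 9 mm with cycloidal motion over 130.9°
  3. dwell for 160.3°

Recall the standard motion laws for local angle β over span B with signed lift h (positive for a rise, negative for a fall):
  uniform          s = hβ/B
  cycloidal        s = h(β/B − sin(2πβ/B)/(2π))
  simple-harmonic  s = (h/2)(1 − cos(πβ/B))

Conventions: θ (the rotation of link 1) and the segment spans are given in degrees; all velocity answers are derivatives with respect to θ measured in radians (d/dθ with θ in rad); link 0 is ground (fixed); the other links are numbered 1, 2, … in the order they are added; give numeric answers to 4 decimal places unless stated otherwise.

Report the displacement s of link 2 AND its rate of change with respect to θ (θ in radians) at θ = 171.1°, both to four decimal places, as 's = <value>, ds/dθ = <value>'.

segment 1 (0° to 68.8°, simple-harmonic, h = 9) is passed completely: s = 0.0000 + (9) = 9.0000
θ = 171.1° falls in segment 2 (68.8° to 199.7°, cycloidal, h = -9): β = 171.1 − 68.8 = 102.3°, B = 130.9°; Δs = -9·(0.7815 − sin(2π·0.7815)/(2π)) = -8.4380; s = 9.0000 − 8.4380 = 0.5620
velocity in seg [68.8°–199.7°] (cycloidal), θ in radians: β = 102.3° = 1.7855 rad, B = 130.9° = 2.2846 rad; ds/dθ = (h/B)(1 − cos(2πβ/B)) = ((-9)/2.2846)(1 − cos(2π·0.7815)) = -3.164454 mm/rad

s = 0.5620, ds/dθ = -3.1645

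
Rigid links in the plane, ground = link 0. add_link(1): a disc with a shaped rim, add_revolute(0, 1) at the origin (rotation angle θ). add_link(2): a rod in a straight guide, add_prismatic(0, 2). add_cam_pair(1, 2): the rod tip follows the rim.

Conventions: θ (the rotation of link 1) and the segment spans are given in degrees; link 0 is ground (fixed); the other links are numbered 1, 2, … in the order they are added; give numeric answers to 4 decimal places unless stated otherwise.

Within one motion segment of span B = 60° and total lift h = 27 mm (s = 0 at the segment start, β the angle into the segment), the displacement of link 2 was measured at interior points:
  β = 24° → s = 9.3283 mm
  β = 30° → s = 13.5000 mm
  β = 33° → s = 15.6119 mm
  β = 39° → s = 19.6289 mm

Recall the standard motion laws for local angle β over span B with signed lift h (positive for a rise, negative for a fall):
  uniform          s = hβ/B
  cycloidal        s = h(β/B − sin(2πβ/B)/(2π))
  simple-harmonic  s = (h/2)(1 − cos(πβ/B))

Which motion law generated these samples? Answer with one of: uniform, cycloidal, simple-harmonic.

candidates at β/B = r: uniform s = h·r (linear in β); cycloidal s = h·(r − sin(2πr)/(2π)); simple-harmonic s = (h/2)(1 − cos(πr))
β=24°: printed 9.3283 | uniform 10.8000, cycloidal 8.2742, simple-harmonic 9.3283
β=30°: printed 13.5000 | uniform 13.5000, cycloidal 13.5000, simple-harmonic 13.5000
β=33°: printed 15.6119 | uniform 14.8500, cycloidal 16.1779, simple-harmonic 15.6119
β=39°: printed 19.6289 | uniform 17.5500, cycloidal 21.0265, simple-harmonic 19.6289
only one law matches every sample → simple-harmonic

simple-harmonic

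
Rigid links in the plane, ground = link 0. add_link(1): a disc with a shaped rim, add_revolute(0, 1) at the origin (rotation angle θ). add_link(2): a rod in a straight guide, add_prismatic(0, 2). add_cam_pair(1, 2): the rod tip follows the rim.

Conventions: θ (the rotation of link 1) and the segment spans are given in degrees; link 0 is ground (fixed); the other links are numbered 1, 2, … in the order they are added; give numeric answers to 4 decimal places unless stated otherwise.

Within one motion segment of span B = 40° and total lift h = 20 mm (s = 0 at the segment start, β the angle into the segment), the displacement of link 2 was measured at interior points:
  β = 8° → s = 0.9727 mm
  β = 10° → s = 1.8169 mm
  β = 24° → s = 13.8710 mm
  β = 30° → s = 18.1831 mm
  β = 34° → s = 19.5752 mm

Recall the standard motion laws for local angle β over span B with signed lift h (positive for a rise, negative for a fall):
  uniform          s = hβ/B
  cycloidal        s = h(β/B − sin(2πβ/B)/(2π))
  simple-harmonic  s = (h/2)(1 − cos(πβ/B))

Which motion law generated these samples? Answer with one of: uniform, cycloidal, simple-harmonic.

candidates at β/B = r: uniform s = h·r (linear in β); cycloidal s = h·(r − sin(2πr)/(2π)); simple-harmonic s = (h/2)(1 − cos(πr))
β=8°: printed 0.9727 | uniform 4.0000, cycloidal 0.9727, simple-harmonic 1.9098
β=10°: printed 1.8169 | uniform 5.0000, cycloidal 1.8169, simple-harmonic 2.9289
β=24°: printed 13.8710 | uniform 12.0000, cycloidal 13.8710, simple-harmonic 13.0902
β=30°: printed 18.1831 | uniform 15.0000, cycloidal 18.1831, simple-harmonic 17.0711
β=34°: printed 19.5752 | uniform 17.0000, cycloidal 19.5752, simple-harmonic 18.9101
only one law matches every sample → cycloidal

cycloidal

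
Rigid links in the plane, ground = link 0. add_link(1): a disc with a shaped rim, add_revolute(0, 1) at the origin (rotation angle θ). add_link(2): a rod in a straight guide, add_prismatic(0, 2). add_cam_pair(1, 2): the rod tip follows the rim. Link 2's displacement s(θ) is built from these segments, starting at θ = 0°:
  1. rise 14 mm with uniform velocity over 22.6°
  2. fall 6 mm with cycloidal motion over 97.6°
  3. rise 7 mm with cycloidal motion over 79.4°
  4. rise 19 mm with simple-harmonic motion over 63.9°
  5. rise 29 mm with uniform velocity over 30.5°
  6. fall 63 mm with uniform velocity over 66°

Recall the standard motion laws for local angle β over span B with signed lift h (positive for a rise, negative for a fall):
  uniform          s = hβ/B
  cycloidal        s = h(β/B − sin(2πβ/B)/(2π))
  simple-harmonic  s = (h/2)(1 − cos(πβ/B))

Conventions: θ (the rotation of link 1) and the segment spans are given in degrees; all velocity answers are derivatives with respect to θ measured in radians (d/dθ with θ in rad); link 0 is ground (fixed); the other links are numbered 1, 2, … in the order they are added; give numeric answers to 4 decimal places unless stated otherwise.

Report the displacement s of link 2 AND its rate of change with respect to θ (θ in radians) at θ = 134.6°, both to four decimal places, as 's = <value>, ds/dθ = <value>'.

segment 1 (0° to 22.6°, uniform, h = 14) is passed completely: s = 0.0000 + (14) = 14.0000
segment 2 (22.6° to 120.2°, cycloidal, h = -6) is passed completely: s = 14.0000 + (-6) = 8.0000
θ = 134.6° falls in segment 3 (120.2° to 199.6°, cycloidal, h = 7): β = 134.6 − 120.2 = 14.4°, B = 79.4°; Δs = 7·(0.1814 − sin(2π·0.1814)/(2π)) = 0.2575; s = 8.0000 + 0.2575 = 8.2575
velocity in seg [120.2°–199.6°] (cycloidal), θ in radians: β = 14.4° = 0.2513 rad, B = 79.4° = 1.3858 rad; ds/dθ = (h/B)(1 − cos(2πβ/B)) = (7/1.3858)(1 − cos(2π·0.1814)) = 2.939681 mm/rad

s = 8.2575, ds/dθ = 2.9397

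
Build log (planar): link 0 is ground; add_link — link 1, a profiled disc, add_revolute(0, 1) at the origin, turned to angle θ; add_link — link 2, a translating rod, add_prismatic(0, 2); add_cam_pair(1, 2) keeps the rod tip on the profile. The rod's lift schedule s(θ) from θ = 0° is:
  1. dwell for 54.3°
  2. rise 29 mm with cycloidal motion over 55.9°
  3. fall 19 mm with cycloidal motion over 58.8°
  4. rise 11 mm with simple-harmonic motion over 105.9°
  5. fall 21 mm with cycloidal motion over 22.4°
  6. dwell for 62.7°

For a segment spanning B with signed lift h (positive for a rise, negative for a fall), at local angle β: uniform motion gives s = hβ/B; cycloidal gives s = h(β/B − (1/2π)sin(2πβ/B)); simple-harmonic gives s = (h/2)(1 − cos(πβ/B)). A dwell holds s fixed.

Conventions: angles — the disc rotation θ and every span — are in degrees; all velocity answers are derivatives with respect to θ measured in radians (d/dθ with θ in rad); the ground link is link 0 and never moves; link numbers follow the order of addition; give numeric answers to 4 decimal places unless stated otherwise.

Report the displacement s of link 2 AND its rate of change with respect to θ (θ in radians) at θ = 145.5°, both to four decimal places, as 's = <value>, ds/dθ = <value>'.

seg 1 [0°–54.3°] dwell: s stays 0.0000
seg 2 [54.3°–110.2°] cycloidal, h=29: full span → s += 29 → s = 29.0000
seg 3 [110.2°–169°] cycloidal, h=-19: θ=145.5° here. β=35.3, B=58.8. -19·(0.6003 − sin(2π·0.6003)/(2π)) = -13.1891 → s = 15.8109
velocity in seg [110.2°–169°] (cycloidal), θ in radians: β = 35.3° = 0.6161 rad, B = 58.8° = 1.0263 rad; ds/dθ = (h/B)(1 − cos(2πβ/B)) = ((-19)/1.0263)(1 − cos(2π·0.6003)) = -33.468745 mm/rad

s = 15.8109, ds/dθ = -33.4687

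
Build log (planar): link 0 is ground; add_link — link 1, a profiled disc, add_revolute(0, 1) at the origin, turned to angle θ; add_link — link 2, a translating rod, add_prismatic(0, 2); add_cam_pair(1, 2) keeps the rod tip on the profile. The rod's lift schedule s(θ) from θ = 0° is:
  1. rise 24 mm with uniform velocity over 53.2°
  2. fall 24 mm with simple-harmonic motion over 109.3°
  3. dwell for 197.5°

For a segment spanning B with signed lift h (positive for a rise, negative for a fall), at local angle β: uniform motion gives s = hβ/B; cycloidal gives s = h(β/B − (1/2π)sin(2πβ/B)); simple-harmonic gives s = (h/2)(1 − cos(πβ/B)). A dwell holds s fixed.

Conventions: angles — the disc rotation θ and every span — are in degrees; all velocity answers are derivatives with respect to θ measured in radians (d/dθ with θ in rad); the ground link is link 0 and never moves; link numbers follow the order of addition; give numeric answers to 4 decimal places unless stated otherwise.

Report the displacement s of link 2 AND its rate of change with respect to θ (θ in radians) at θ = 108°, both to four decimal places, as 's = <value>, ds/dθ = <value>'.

seg 1 [0°–53.2°] uniform, h=24: full span → s += 24 → s = 24.0000
seg 2 [53.2°–162.5°] simple-harmonic, h=-24: θ=108° here. β=54.8, B=109.3. -24/2·(1 − cos(π·0.5014)) = -12.0517 → s = 11.9483
velocity in seg [53.2°–162.5°] (simple-harmonic), θ in radians: β = 54.8° = 0.9564 rad, B = 109.3° = 1.9076 rad; ds/dθ = (πh/(2B)) sin(πβ/B) = (π·(-24)/(2·1.9076)) sin(π·0.5014) = -19.761939 mm/rad

s = 11.9483, ds/dθ = -19.7619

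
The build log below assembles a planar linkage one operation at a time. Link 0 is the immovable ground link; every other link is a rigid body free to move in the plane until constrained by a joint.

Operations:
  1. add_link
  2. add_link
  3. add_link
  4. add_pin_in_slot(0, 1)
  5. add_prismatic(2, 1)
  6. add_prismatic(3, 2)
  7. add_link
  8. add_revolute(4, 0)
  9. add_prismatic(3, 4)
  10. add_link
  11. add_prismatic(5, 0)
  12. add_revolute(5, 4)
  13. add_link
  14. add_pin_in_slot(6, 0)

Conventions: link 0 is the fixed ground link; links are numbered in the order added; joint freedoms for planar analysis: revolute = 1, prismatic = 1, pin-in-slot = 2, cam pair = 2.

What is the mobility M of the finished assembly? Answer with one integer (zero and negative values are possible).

(L,J1,J2)=(1,0,0); link0 fixed
link1: (2,0,0)
link2: (3,0,0)
link3: (4,0,0)
PS 0-1 [J2]: (4,0,1)
P 2-1 [J1]: (4,1,1)
P 3-2 [J1]: (4,2,1)
link4: (5,2,1)
R 4-0 [J1]: (5,3,1)
P 3-4 [J1]: (5,4,1)
link5: (6,4,1)
P 5-0 [J1]: (6,5,1)
R 5-4 [J1]: (6,6,1)
link6: (7,6,1)
PS 6-0 [J2]: (7,6,2)
Grübler: 3·6 − 2·6 − 2 = 4

M = 4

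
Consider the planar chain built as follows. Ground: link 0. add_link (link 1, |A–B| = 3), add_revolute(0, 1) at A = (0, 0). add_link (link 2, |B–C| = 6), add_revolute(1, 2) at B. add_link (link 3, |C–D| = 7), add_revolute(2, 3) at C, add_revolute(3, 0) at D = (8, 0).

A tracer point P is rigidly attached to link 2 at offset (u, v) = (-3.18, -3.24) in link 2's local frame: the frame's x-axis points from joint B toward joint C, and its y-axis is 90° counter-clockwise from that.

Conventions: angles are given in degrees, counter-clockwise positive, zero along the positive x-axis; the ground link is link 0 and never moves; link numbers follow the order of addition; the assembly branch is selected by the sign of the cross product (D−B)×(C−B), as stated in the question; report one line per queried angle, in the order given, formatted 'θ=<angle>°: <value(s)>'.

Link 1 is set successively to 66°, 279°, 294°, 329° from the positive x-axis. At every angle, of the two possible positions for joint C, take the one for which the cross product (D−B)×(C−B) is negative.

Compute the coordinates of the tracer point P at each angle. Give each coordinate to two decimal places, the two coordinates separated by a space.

A=(0,0), D=(8.00,0)
θ=66°: B = A + 3.00·(cos66°, sin66°) = (1.2202, 2.7406)
θ=66°: |BD| = 7.3128
θ=66°: circle(B,6.00) ∩ circle(D,7.00): a=2.7675, h=5.3236
θ=66°:   candidates: C₊=(5.7812,6.6390) cross=38.930; C₋=(1.7909,-3.2322) cross=-38.930
θ=66°:   branch - wants cross < 0 → take C=(1.7909,-3.2322) (cross=-38.930)
θ=66°: ex = (C−B)/|BC| = (0.0951,-0.9955); ey = (0.9955,0.0951)
θ=66°: P = B + -3.18·ex + -3.24·ey = (-2.3076,5.5981)
θ=279°: B = A + 3.00·(cos279°, sin279°) = (0.4693, -2.9631)
θ=279°: |BD| = 8.0927
θ=279°: circle(B,6.00) ∩ circle(D,7.00): a=3.2431, h=5.0480
θ=279°:   candidates: C₊=(1.6390,2.9218) cross=40.852; C₋=(5.3355,-6.4731) cross=-40.852
θ=279°:   branch - wants cross < 0 → take C=(5.3355,-6.4731) (cross=-40.852)
θ=279°: ex = (C−B)/|BC| = (0.8110,-0.5850); ey = (0.5850,0.8110)
θ=279°: P = B + -3.18·ex + -3.24·ey = (-4.0052,-3.7305)
θ=294°: B = A + 3.00·(cos294°, sin294°) = (1.2202, -2.7406)
θ=294°: |BD| = 7.3128
θ=294°: circle(B,6.00) ∩ circle(D,7.00): a=2.7675, h=5.3236
θ=294°:   candidates: C₊=(1.7909,3.2322) cross=38.930; C₋=(5.7812,-6.6390) cross=-38.930
θ=294°:   branch - wants cross < 0 → take C=(5.7812,-6.6390) (cross=-38.930)
θ=294°: ex = (C−B)/|BC| = (0.7602,-0.6497); ey = (0.6497,0.7602)
θ=294°: P = B + -3.18·ex + -3.24·ey = (-3.3022,-3.1374)
θ=329°: B = A + 3.00·(cos329°, sin329°) = (2.5715, -1.5451)
θ=329°: |BD| = 5.6441
θ=329°: circle(B,6.00) ∩ circle(D,7.00): a=1.6704, h=5.7628
θ=329°:   candidates: C₊=(2.6005,4.4548) cross=32.526; C₋=(5.7557,-6.6305) cross=-32.526
θ=329°:   branch - wants cross < 0 → take C=(5.7557,-6.6305) (cross=-32.526)
θ=329°: ex = (C−B)/|BC| = (0.5307,-0.8476); ey = (0.8476,0.5307)
θ=329°: P = B + -3.18·ex + -3.24·ey = (-1.8622,-0.5693)

θ=66°: -2.31 5.60
θ=279°: -4.01 -3.73
θ=294°: -3.30 -3.14
θ=329°: -1.86 -0.57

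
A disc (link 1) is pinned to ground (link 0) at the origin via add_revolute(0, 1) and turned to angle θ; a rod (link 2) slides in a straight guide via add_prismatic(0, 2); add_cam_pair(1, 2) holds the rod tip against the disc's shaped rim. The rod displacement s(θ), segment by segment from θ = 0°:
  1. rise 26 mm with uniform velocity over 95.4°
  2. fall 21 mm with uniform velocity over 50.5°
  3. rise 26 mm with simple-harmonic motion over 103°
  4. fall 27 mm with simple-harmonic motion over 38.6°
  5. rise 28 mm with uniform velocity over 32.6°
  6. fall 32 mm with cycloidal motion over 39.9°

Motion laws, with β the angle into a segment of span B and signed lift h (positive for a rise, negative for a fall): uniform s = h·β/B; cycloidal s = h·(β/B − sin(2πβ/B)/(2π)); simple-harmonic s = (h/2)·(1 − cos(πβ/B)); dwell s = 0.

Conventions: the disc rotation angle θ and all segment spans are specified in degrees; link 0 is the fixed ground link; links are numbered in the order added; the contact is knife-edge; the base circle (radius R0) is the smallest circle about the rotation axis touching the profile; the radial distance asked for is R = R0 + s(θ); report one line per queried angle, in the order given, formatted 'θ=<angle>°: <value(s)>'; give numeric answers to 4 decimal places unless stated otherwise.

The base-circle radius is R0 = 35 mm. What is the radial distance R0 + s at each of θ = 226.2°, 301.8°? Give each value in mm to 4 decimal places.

segment 1 (0° to 95.4°, uniform, h = 26) is passed completely: s = 0.0000 + (26) = 26.0000
segment 2 (95.4° to 145.9°, uniform, h = -21) is passed completely: s = 26.0000 + (-21) = 5.0000
θ = 226.2° falls in segment 3 (145.9° to 248.9°, simple-harmonic, h = 26): β = 226.2 − 145.9 = 80.3°, B = 103°; Δs = 26/2·(1 − cos(π·0.7796)) = 23.0066; s = 5.0000 + 23.0066 = 28.0066
segment 3 (145.9° to 248.9°, simple-harmonic, h = 26) is passed completely: s = 5.0000 + (26) = 31.0000
segment 4 (248.9° to 287.5°, simple-harmonic, h = -27) is passed completely: s = 31.0000 + (-27) = 4.0000
θ = 301.8° falls in segment 5 (287.5° to 320.1°, uniform, h = 28): β = 301.8 − 287.5 = 14.3°, B = 32.6°; Δs = 28·14.3/32.6 = 12.2822; s = 4.0000 + 12.2822 = 16.2822
θ=226.2°: R = R0 + s = 35 + 28.0066 = 63.0066
θ=301.8°: R = R0 + s = 35 + 16.2822 = 51.2822

θ=226.2°: 63.0066
θ=301.8°: 51.2822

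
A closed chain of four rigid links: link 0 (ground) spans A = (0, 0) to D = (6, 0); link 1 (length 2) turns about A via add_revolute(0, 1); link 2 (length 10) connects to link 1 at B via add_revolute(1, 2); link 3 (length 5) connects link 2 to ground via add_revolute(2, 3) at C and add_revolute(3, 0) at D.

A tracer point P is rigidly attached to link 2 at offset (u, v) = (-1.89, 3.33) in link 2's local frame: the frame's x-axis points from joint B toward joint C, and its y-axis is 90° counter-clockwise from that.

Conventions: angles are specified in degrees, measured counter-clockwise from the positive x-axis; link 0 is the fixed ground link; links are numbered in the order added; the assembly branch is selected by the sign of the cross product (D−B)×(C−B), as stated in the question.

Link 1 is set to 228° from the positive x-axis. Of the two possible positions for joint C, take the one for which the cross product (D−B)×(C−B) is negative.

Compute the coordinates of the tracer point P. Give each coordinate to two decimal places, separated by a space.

A=(0,0), D=(6.00,0)
B = A + 2.00·(cos228°, sin228°) = (-1.3383, -1.4863)
|BD| = 7.4873
circle(B,10.00) ∩ circle(D,5.00): a=8.7521, h=4.8374
  candidates: C₊=(6.2794,4.9922) cross=36.219; C₋=(8.2000,-4.4900) cross=-36.219
  branch - wants cross < 0 → take C=(8.2000,-4.4900) (cross=-36.219)
ex = (C−B)/|BC| = (0.9538,-0.3004); ey = (0.3004,0.9538)
P = B + -1.89·ex + 3.33·ey = (-2.1407,2.2576)

-2.14 2.26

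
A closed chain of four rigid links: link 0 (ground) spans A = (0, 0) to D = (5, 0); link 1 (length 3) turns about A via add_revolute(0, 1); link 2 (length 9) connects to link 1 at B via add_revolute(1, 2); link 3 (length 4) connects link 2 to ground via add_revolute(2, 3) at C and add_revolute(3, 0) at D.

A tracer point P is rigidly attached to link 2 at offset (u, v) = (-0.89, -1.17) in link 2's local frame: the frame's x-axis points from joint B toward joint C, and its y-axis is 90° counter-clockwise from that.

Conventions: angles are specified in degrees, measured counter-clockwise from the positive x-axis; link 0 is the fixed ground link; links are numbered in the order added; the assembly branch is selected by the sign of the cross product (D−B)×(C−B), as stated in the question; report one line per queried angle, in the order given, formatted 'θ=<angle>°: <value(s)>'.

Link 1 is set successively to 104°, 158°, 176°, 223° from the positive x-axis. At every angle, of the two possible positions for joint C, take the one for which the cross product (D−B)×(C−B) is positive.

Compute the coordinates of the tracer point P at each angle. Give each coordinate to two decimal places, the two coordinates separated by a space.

A=(0,0), D=(5.00,0)
θ=104°: B = A + 3.00·(cos104°, sin104°) = (-0.7258, 2.9109)
θ=104°: |BD| = 6.4232
θ=104°: circle(B,9.00) ∩ circle(D,4.00): a=8.2714, h=3.5474
θ=104°:   candidates: C₊=(8.2551,2.3247) cross=22.786; C₋=(5.0399,-3.9998) cross=-22.786
θ=104°:   branch + wants cross > 0 → take C=(8.2551,2.3247) (cross=22.786)
θ=104°: ex = (C−B)/|BC| = (0.9979,-0.0651); ey = (0.0651,0.9979)
θ=104°: P = B + -0.89·ex + -1.17·ey = (-1.6901,1.8013)
θ=158°: B = A + 3.00·(cos158°, sin158°) = (-2.7816, 1.1238)
θ=158°: |BD| = 7.8623
θ=158°: circle(B,9.00) ∩ circle(D,4.00): a=8.0648, h=3.9949
θ=158°:   candidates: C₊=(5.7715,3.9249) cross=31.409; C₋=(4.6294,-3.9828) cross=-31.409
θ=158°:   branch + wants cross > 0 → take C=(5.7715,3.9249) (cross=31.409)
θ=158°: ex = (C−B)/|BC| = (0.9503,0.3112); ey = (-0.3112,0.9503)
θ=158°: P = B + -0.89·ex + -1.17·ey = (-3.2632,-0.2651)
θ=176°: B = A + 3.00·(cos176°, sin176°) = (-2.9927, 0.2093)
θ=176°: |BD| = 7.9954
θ=176°: circle(B,9.00) ∩ circle(D,4.00): a=8.0625, h=3.9994
θ=176°:   candidates: C₊=(5.1718,3.9963) cross=31.977; C₋=(4.9624,-3.9998) cross=-31.977
θ=176°:   branch + wants cross > 0 → take C=(5.1718,3.9963) (cross=31.977)
θ=176°: ex = (C−B)/|BC| = (0.9072,0.4208); ey = (-0.4208,0.9072)
θ=176°: P = B + -0.89·ex + -1.17·ey = (-3.3078,-1.2266)
θ=223°: B = A + 3.00·(cos223°, sin223°) = (-2.1941, -2.0460)
θ=223°: |BD| = 7.4793
θ=223°: circle(B,9.00) ∩ circle(D,4.00): a=8.0850, h=3.9539
θ=223°:   candidates: C₊=(4.5009,3.9687) cross=29.572; C₋=(6.6641,-3.6374) cross=-29.572
θ=223°:   branch + wants cross > 0 → take C=(4.5009,3.9687) (cross=29.572)
θ=223°: ex = (C−B)/|BC| = (0.7439,0.6683); ey = (-0.6683,0.7439)
θ=223°: P = B + -0.89·ex + -1.17·ey = (-2.0742,-3.5111)

θ=104°: -1.69 1.80
θ=158°: -3.26 -0.27
θ=176°: -3.31 -1.23
θ=223°: -2.07 -3.51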